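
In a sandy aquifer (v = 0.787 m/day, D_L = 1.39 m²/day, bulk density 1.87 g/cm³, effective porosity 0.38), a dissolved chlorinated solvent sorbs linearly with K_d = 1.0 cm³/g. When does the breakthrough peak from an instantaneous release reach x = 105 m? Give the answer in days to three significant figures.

777 days

Retardation factor R = 1 + ρ_b·K_d/n = 1 + 1.87 × 1.0/0.38 = 5.921.
Sorption retards both mechanisms: v_R = v/R = 0.1329 m/day, D_R = D/R = 0.2348 m²/day.
Peak time from v_R²t² + 2D_R t − x² = 0: t = (√(D_R² + v_R²x²) − D_R)/v_R².
√(D_R² + v_R²x²) = √(0.2348² + 0.1329² × 105²) = 13.96; v_R² = 0.01766.
t = (13.96 − 0.2348)/0.01766 = 777 days.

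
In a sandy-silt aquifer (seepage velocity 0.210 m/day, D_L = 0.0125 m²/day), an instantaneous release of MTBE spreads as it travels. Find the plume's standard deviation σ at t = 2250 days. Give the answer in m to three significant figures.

Dispersive spreading gives a Gaussian with σ² = 2Dt; advection only shifts the center.
σ = √(2 × 0.0125 × 2250) = 7.50 m.

7.50 m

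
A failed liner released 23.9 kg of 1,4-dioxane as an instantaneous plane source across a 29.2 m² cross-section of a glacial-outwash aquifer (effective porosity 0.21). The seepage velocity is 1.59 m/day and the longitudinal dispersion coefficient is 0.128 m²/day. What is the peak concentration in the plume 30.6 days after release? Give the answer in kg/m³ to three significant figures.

0.556 kg/m³

The peak of an instantaneous 1D plume sits at x = vt; there the Gaussian factor is 1 and C_max = M/(n_e·A·√(4πDt)), where n_e·A is the pore area the mass is dissolved in.
√(4πDt) = √(4π × 0.128 × 30.6) = 7.016 m, so C_max = 23.9/(0.21 × 29.2 × 7.016) = 0.556 kg/m³.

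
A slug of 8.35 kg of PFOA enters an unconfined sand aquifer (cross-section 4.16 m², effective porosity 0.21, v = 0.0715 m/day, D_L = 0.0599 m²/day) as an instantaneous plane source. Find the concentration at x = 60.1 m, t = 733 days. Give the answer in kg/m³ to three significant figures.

0.291 kg/m³

For an instantaneous plane source, C(x,t) = M/(n_e·A·√(4πDt)) · exp(−(x−vt)²/(4Dt)), with n_e·A the pore (flow) area.
Plume center vt = 0.0715 × 733 = 52.4095 m, so the well at 60.1 m is 7.6905 m downgradient of the peak.
√(4πDt) = 23.49 m, giving peak height M/(n_e·A·√(4πDt)) = 8.35/(0.21 × 4.16 × 23.49) = 0.4069 kg/m³.
(x−vt)²/(4Dt) = (7.6905)²/(4 × 0.0599 × 733) = 0.3368; exp(−0.3368) = 0.7141.
C = 0.4069 × 0.7141 = 0.291 kg/m³.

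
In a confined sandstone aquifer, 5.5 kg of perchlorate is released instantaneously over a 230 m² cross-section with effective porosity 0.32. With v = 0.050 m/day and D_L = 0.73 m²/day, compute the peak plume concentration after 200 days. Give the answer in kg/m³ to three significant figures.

0.00174 kg/m³

The peak of an instantaneous 1D plume sits at x = vt; there the Gaussian factor is 1 and C_max = M/(n_e·A·√(4πDt)), where n_e·A is the pore area the mass is dissolved in.
√(4πDt) = √(4π × 0.73 × 200) = 42.83 m, so C_max = 5.5/(0.32 × 230 × 42.83) = 0.00174 kg/m³.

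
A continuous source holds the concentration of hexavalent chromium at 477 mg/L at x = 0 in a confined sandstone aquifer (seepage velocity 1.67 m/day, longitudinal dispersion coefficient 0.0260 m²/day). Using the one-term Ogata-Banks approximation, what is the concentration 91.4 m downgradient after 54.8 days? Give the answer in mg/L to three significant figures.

For a continuous step input, C/C₀ ≈ ½·erfc((x−vt)/(2√(Dt))).
vt = 1.67 × 54.8 = 91.516 m and 2√(Dt) = 2√(0.0260 × 54.8) = 2.387 m.
Argument (x−vt)/(2√(Dt)) = (91.4 − 91.516)/2.387 = -0.04860; ½·erfc(-0.04860) = 0.5274.
C = 477 × 0.5274 = 252 mg/L.

252 mg/L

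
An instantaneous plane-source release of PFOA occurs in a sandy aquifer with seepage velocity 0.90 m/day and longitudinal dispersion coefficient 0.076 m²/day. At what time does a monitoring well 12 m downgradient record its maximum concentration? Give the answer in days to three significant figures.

For the 1D instantaneous-source solution, setting ∂C/∂t = 0 at fixed x gives v²t² + 2Dt − x² = 0, so t = (√(D² + v²x²) − D)/v².
√(D² + v²x²) = √(0.076² + 0.90² × 12²) = 10.80; v² = 0.81.
t = (10.80 − 0.076)/0.81 = 13.2 days (vs. the pure-advection estimate x/v = 13.3 d).

13.2 days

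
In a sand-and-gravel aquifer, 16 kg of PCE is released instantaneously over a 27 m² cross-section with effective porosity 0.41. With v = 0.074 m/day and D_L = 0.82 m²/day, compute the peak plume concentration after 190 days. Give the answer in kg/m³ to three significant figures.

0.0327 kg/m³

The peak of an instantaneous 1D plume sits at x = vt; there the Gaussian factor is 1 and C_max = M/(n_e·A·√(4πDt)), where n_e·A is the pore area the mass is dissolved in.
√(4πDt) = √(4π × 0.82 × 190) = 44.25 m, so C_max = 16/(0.41 × 27 × 44.25) = 0.0327 kg/m³.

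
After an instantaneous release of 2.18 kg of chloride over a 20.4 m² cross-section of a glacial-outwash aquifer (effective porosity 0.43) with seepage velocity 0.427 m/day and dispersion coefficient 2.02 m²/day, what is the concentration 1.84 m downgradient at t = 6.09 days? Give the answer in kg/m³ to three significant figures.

For an instantaneous plane source, C(x,t) = M/(n_e·A·√(4πDt)) · exp(−(x−vt)²/(4Dt)), with n_e·A the pore (flow) area.
Plume center vt = 0.427 × 6.09 = 2.60043 m, so the well at 1.84 m is 0.76043 m upgradient of the peak.
√(4πDt) = 12.43 m, giving peak height M/(n_e·A·√(4πDt)) = 2.18/(0.43 × 20.4 × 12.43) = 0.01999 kg/m³.
(x−vt)²/(4Dt) = (-0.76043)²/(4 × 2.02 × 6.09) = 0.01175; exp(−0.01175) = 0.9883.
C = 0.01999 × 0.9883 = 0.0198 kg/m³.

0.0198 kg/m³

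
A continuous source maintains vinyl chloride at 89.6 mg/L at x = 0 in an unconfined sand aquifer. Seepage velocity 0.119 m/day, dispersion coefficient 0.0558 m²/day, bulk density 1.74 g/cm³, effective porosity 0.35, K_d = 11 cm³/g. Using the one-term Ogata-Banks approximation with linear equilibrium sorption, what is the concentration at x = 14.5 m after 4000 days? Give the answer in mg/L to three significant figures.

Retardation factor R = 1 + ρ_b·K_d/n = 1 + 1.74 × 11/0.35 = 55.69.
Sorption retards both mechanisms: v_R = v/R = 0.002137 m/day, D_R = D/R = 0.001002 m²/day.
v_R·t = 0.002137 × 4000 = 8.548 m; 2√(D_R t) = 4.004 m; argument = (14.5 − 8.548)/4.004 = 1.487.
C = C₀ × ½·erfc(1.487) = 89.6 × 0.01774 = 1.59 mg/L.

1.59 mg/L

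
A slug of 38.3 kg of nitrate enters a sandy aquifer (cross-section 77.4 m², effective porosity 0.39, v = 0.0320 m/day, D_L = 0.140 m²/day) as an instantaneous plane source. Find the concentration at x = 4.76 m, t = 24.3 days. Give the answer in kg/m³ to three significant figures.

For an instantaneous plane source, C(x,t) = M/(n_e·A·√(4πDt)) · exp(−(x−vt)²/(4Dt)), with n_e·A the pore (flow) area.
Plume center vt = 0.0320 × 24.3 = 0.7776 m, so the well at 4.76 m is 3.9824 m downgradient of the peak.
√(4πDt) = 6.538 m, giving peak height M/(n_e·A·√(4πDt)) = 38.3/(0.39 × 77.4 × 6.538) = 0.1941 kg/m³.
(x−vt)²/(4Dt) = (3.9824)²/(4 × 0.140 × 24.3) = 1.165; exp(−1.165) = 0.3119.
C = 0.1941 × 0.3119 = 0.0605 kg/m³.

0.0605 kg/m³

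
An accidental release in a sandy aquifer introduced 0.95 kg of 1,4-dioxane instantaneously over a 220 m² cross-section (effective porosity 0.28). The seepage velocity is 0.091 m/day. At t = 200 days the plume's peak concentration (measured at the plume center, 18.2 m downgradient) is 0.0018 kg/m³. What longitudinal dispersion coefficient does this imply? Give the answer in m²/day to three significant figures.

At the plume center C_max = M/(n_e·A·√(4πDt)), so D = M²/(4πt·(n_e·A·C_max)²).
n_e·A·C_max = 0.28 × 220 × 0.0018 = 0.1109 kg/m.
D = 0.95²/(4π × 200 × 0.1109²) = 0.0292 m²/day.

0.0292 m²/day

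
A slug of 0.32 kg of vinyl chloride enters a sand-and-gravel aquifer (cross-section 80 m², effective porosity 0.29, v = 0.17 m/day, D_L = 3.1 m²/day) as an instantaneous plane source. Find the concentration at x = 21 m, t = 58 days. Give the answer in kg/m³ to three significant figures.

0.000244 kg/m³

For an instantaneous plane source, C(x,t) = M/(n_e·A·√(4πDt)) · exp(−(x−vt)²/(4Dt)), with n_e·A the pore (flow) area.
Plume center vt = 0.17 × 58 = 9.86 m, so the well at 21 m is 11.14 m downgradient of the peak.
√(4πDt) = 47.53 m, giving peak height M/(n_e·A·√(4πDt)) = 0.32/(0.29 × 80 × 47.53) = 0.0002902 kg/m³.
(x−vt)²/(4Dt) = (11.14)²/(4 × 3.1 × 58) = 0.1726; exp(−0.1726) = 0.8415.
C = 0.0002902 × 0.8415 = 0.000244 kg/m³.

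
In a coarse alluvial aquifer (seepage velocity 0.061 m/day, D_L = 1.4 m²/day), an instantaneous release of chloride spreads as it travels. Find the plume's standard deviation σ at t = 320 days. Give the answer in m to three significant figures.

Dispersive spreading gives a Gaussian with σ² = 2Dt; advection only shifts the center.
σ = √(2 × 1.4 × 320) = 29.9 m.

29.9 m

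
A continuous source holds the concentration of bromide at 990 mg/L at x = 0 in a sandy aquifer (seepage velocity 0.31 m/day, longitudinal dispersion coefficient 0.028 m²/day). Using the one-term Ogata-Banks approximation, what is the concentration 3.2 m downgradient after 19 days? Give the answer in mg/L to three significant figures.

985 mg/L

For a continuous step input, C/C₀ ≈ ½·erfc((x−vt)/(2√(Dt))).
vt = 0.31 × 19 = 5.89 m and 2√(Dt) = 2√(0.028 × 19) = 1.459 m.
Argument (x−vt)/(2√(Dt)) = (3.2 − 5.89)/1.459 = -1.844; ½·erfc(-1.844) = 0.9954.
C = 990 × 0.9954 = 985 mg/L.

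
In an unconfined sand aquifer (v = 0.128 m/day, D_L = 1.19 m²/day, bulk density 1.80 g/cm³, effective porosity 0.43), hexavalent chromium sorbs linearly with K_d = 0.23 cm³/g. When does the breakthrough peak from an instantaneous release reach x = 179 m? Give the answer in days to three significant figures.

Retardation factor R = 1 + ρ_b·K_d/n = 1 + 1.80 × 0.23/0.43 = 1.963.
Sorption retards both mechanisms: v_R = v/R = 0.06521 m/day, D_R = D/R = 0.6062 m²/day.
Peak time from v_R²t² + 2D_R t − x² = 0: t = (√(D_R² + v_R²x²) − D_R)/v_R².
√(D_R² + v_R²x²) = √(0.6062² + 0.06521² × 179²) = 11.69; v_R² = 0.004252.
t = (11.69 − 0.6062)/0.004252 = 2610 days.

2610 days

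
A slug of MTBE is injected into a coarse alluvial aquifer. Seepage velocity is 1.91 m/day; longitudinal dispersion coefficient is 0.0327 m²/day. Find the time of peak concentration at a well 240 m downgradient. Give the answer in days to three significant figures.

126 days

For the 1D instantaneous-source solution, setting ∂C/∂t = 0 at fixed x gives v²t² + 2Dt − x² = 0, so t = (√(D² + v²x²) − D)/v².
√(D² + v²x²) = √(0.0327² + 1.91² × 240²) = 458.4; v² = 3.6481.
t = (458.4 − 0.0327)/3.6481 = 126 days (vs. the pure-advection estimate x/v = 126 d).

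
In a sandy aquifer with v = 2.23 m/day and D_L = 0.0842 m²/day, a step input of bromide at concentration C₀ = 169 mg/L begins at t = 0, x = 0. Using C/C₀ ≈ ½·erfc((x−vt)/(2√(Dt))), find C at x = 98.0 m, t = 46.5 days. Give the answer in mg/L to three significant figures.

165 mg/L

For a continuous step input, C/C₀ ≈ ½·erfc((x−vt)/(2√(Dt))).
vt = 2.23 × 46.5 = 103.695 m and 2√(Dt) = 2√(0.0842 × 46.5) = 3.957 m.
Argument (x−vt)/(2√(Dt)) = (98.0 − 103.695)/3.957 = -1.439; ½·erfc(-1.439) = 0.9791.
C = 169 × 0.9791 = 165 mg/L.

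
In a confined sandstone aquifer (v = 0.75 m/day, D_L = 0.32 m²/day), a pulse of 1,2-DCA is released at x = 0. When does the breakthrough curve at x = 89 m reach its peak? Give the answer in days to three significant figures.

118 days

For the 1D instantaneous-source solution, setting ∂C/∂t = 0 at fixed x gives v²t² + 2Dt − x² = 0, so t = (√(D² + v²x²) − D)/v².
√(D² + v²x²) = √(0.32² + 0.75² × 89²) = 66.75; v² = 0.5625.
t = (66.75 − 0.32)/0.5625 = 118 days (vs. the pure-advection estimate x/v = 119 d).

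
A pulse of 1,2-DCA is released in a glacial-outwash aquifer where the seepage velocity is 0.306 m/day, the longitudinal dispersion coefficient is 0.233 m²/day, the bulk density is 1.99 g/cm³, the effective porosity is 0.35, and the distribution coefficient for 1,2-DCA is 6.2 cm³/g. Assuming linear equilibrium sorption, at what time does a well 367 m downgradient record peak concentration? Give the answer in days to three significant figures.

Retardation factor R = 1 + ρ_b·K_d/n = 1 + 1.99 × 6.2/0.35 = 36.25.
Sorption retards both mechanisms: v_R = v/R = 0.008441 m/day, D_R = D/R = 0.006428 m²/day.
Peak time from v_R²t² + 2D_R t − x² = 0: t = (√(D_R² + v_R²x²) − D_R)/v_R².
√(D_R² + v_R²x²) = √(0.006428² + 0.008441² × 367²) = 3.098; v_R² = 7.125e-05.
t = (3.098 − 0.006428)/7.125e-05 = 43400 days.

43400 days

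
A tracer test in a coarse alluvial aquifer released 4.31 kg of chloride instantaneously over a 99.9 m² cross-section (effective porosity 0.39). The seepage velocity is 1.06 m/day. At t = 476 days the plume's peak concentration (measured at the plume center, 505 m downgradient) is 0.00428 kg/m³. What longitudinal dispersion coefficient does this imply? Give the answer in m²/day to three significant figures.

At the plume center C_max = M/(n_e·A·√(4πDt)), so D = M²/(4πt·(n_e·A·C_max)²).
n_e·A·C_max = 0.39 × 99.9 × 0.00428 = 0.1668 kg/m.
D = 4.31²/(4π × 476 × 0.1668²) = 0.112 m²/day.

0.112 m²/day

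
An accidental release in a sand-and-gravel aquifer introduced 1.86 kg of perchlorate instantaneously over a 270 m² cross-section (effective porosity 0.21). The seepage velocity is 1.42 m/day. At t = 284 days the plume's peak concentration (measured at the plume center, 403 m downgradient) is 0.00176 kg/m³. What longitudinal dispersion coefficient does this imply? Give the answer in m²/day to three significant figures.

At the plume center C_max = M/(n_e·A·√(4πDt)), so D = M²/(4πt·(n_e·A·C_max)²).
n_e·A·C_max = 0.21 × 270 × 0.00176 = 0.09979 kg/m.
D = 1.86²/(4π × 284 × 0.09979²) = 0.0973 m²/day.

0.0973 m²/day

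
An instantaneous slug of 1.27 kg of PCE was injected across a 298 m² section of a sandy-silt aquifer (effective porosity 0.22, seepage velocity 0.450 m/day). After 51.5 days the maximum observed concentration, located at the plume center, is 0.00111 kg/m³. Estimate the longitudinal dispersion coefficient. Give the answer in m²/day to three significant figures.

At the plume center C_max = M/(n_e·A·√(4πDt)), so D = M²/(4πt·(n_e·A·C_max)²).
n_e·A·C_max = 0.22 × 298 × 0.00111 = 0.07277 kg/m.
D = 1.27²/(4π × 51.5 × 0.07277²) = 0.471 m²/day.

0.471 m²/day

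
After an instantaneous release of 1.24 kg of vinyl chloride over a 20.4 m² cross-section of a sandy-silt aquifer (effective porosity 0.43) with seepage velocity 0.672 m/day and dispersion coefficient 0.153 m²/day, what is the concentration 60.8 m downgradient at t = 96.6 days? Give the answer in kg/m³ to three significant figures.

0.00779 kg/m³

For an instantaneous plane source, C(x,t) = M/(n_e·A·√(4πDt)) · exp(−(x−vt)²/(4Dt)), with n_e·A the pore (flow) area.
Plume center vt = 0.672 × 96.6 = 64.9152 m, so the well at 60.8 m is 4.1152 m upgradient of the peak.
√(4πDt) = 13.63 m, giving peak height M/(n_e·A·√(4πDt)) = 1.24/(0.43 × 20.4 × 13.63) = 0.01037 kg/m³.
(x−vt)²/(4Dt) = (-4.1152)²/(4 × 0.153 × 96.6) = 0.2865; exp(−0.2865) = 0.7509.
C = 0.01037 × 0.7509 = 0.00779 kg/m³.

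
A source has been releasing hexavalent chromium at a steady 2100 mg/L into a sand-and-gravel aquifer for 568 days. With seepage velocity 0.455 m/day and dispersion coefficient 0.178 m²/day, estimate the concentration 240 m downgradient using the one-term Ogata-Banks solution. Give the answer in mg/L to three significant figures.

1900 mg/L

For a continuous step input, C/C₀ ≈ ½·erfc((x−vt)/(2√(Dt))).
vt = 0.455 × 568 = 258.44 m and 2√(Dt) = 2√(0.178 × 568) = 20.11 m.
Argument (x−vt)/(2√(Dt)) = (240 − 258.44)/20.11 = -0.9170; ½·erfc(-0.9170) = 0.9027.
C = 2100 × 0.9027 = 1900 mg/L.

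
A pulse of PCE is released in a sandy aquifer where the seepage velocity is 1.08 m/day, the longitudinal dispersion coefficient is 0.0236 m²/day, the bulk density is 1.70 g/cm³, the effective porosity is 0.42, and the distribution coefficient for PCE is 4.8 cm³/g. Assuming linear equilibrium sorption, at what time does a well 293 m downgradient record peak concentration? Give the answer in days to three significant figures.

5540 days

Retardation factor R = 1 + ρ_b·K_d/n = 1 + 1.70 × 4.8/0.42 = 20.43.
Sorption retards both mechanisms: v_R = v/R = 0.05286 m/day, D_R = D/R = 0.001155 m²/day.
Peak time from v_R²t² + 2D_R t − x² = 0: t = (√(D_R² + v_R²x²) − D_R)/v_R².
√(D_R² + v_R²x²) = √(0.001155² + 0.05286² × 293²) = 15.49; v_R² = 0.002794.
t = (15.49 − 0.001155)/0.002794 = 5540 days.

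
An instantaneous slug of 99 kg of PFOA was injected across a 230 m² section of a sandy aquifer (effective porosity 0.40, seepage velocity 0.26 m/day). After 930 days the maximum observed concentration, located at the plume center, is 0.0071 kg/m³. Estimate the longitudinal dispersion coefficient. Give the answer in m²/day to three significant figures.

At the plume center C_max = M/(n_e·A·√(4πDt)), so D = M²/(4πt·(n_e·A·C_max)²).
n_e·A·C_max = 0.40 × 230 × 0.0071 = 0.6532 kg/m.
D = 99²/(4π × 930 × 0.6532²) = 1.97 m²/day.

1.97 m²/day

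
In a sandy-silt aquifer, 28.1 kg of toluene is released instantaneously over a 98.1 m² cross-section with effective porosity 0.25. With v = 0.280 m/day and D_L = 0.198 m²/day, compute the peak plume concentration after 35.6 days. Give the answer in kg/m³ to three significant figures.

0.122 kg/m³

The peak of an instantaneous 1D plume sits at x = vt; there the Gaussian factor is 1 and C_max = M/(n_e·A·√(4πDt)), where n_e·A is the pore area the mass is dissolved in.
√(4πDt) = √(4π × 0.198 × 35.6) = 9.412 m, so C_max = 28.1/(0.25 × 98.1 × 9.412) = 0.122 kg/m³.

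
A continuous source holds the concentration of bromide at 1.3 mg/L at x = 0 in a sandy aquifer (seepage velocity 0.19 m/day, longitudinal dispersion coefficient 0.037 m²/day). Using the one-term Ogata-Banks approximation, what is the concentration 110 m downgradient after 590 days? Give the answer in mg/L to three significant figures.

0.812 mg/L

For a continuous step input, C/C₀ ≈ ½·erfc((x−vt)/(2√(Dt))).
vt = 0.19 × 590 = 112.1 m and 2√(Dt) = 2√(0.037 × 590) = 9.345 m.
Argument (x−vt)/(2√(Dt)) = (110 − 112.1)/9.345 = -0.2247; ½·erfc(-0.2247) = 0.6247.
C = 1.3 × 0.6247 = 0.812 mg/L.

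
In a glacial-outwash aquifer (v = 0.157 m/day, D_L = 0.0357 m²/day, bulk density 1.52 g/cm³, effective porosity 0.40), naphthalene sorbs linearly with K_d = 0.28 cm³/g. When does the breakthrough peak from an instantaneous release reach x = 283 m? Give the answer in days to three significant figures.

Retardation factor R = 1 + ρ_b·K_d/n = 1 + 1.52 × 0.28/0.40 = 2.064.
Sorption retards both mechanisms: v_R = v/R = 0.07607 m/day, D_R = D/R = 0.01730 m²/day.
Peak time from v_R²t² + 2D_R t − x² = 0: t = (√(D_R² + v_R²x²) − D_R)/v_R².
√(D_R² + v_R²x²) = √(0.01730² + 0.07607² × 283²) = 21.53; v_R² = 0.005787.
t = (21.53 − 0.01730)/0.005787 = 3720 days.

3720 days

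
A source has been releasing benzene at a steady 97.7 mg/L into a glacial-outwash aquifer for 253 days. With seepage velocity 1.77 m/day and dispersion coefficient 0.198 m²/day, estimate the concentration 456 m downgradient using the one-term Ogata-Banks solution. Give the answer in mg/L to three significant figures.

For a continuous step input, C/C₀ ≈ ½·erfc((x−vt)/(2√(Dt))).
vt = 1.77 × 253 = 447.81 m and 2√(Dt) = 2√(0.198 × 253) = 14.16 m.
Argument (x−vt)/(2√(Dt)) = (456 − 447.81)/14.16 = 0.5784; ½·erfc(0.5784) = 0.2067.
C = 97.7 × 0.2067 = 20.2 mg/L.

20.2 mg/L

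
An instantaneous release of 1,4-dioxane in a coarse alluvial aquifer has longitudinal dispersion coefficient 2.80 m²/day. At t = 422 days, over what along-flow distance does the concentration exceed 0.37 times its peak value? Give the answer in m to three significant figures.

137 m

The plume is Gaussian with σ = √(2Dt) = √(2 × 2.80 × 422) = 48.61 m.
C/C_peak = exp(−Δx²/(2σ²)) = 0.37 ⇒ Δx = σ·√(−2 ln 0.37) = 48.61 × 1.410 = 68.54 m.
Width = 2Δx = 137 m.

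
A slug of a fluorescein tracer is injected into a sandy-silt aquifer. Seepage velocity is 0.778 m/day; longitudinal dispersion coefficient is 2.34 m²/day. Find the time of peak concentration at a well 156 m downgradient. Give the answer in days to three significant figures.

For the 1D instantaneous-source solution, setting ∂C/∂t = 0 at fixed x gives v²t² + 2Dt − x² = 0, so t = (√(D² + v²x²) − D)/v².
√(D² + v²x²) = √(2.34² + 0.778² × 156²) = 121.4; v² = 0.605284.
t = (121.4 − 2.34)/0.605284 = 197 days (vs. the pure-advection estimate x/v = 201 d).

197 days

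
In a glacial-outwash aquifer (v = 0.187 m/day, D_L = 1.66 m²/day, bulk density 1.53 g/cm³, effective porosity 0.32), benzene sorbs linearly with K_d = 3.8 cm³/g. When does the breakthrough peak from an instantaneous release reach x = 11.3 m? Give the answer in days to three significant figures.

563 days

Retardation factor R = 1 + ρ_b·K_d/n = 1 + 1.53 × 3.8/0.32 = 19.17.
Sorption retards both mechanisms: v_R = v/R = 0.009755 m/day, D_R = D/R = 0.08659 m²/day.
Peak time from v_R²t² + 2D_R t − x² = 0: t = (√(D_R² + v_R²x²) − D_R)/v_R².
√(D_R² + v_R²x²) = √(0.08659² + 0.009755² × 11.3²) = 0.1402; v_R² = 9.516e-05.
t = (0.1402 − 0.08659)/9.516e-05 = 563 days.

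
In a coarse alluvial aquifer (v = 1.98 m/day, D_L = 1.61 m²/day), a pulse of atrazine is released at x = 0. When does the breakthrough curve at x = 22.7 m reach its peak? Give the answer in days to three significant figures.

11.1 days

For the 1D instantaneous-source solution, setting ∂C/∂t = 0 at fixed x gives v²t² + 2Dt − x² = 0, so t = (√(D² + v²x²) − D)/v².
√(D² + v²x²) = √(1.61² + 1.98² × 22.7²) = 44.97; v² = 3.9204.
t = (44.97 − 1.61)/3.9204 = 11.1 days (vs. the pure-advection estimate x/v = 11.5 d).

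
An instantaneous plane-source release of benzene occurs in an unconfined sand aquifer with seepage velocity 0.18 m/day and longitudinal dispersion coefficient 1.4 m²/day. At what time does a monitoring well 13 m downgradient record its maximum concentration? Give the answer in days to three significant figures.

For the 1D instantaneous-source solution, setting ∂C/∂t = 0 at fixed x gives v²t² + 2Dt − x² = 0, so t = (√(D² + v²x²) − D)/v².
√(D² + v²x²) = √(1.4² + 0.18² × 13²) = 2.727; v² = 0.0324.
t = (2.727 − 1.4)/0.0324 = 41.0 days (vs. the pure-advection estimate x/v = 72.2 d).

41.0 days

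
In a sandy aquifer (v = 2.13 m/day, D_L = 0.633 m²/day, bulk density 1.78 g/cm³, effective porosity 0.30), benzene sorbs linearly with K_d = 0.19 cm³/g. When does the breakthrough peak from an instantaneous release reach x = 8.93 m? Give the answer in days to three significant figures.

8.63 days

Retardation factor R = 1 + ρ_b·K_d/n = 1 + 1.78 × 0.19/0.30 = 2.127.
Sorption retards both mechanisms: v_R = v/R = 1.001 m/day, D_R = D/R = 0.2976 m²/day.
Peak time from v_R²t² + 2D_R t − x² = 0: t = (√(D_R² + v_R²x²) − D_R)/v_R².
√(D_R² + v_R²x²) = √(0.2976² + 1.001² × 8.93²) = 8.944; v_R² = 1.002.
t = (8.944 − 0.2976)/1.002 = 8.63 days.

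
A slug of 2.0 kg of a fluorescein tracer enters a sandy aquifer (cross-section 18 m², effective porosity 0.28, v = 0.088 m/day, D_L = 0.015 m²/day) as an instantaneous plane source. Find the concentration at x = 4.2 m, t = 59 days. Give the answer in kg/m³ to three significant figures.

0.0901 kg/m³

For an instantaneous plane source, C(x,t) = M/(n_e·A·√(4πDt)) · exp(−(x−vt)²/(4Dt)), with n_e·A the pore (flow) area.
Plume center vt = 0.088 × 59 = 5.192 m, so the well at 4.2 m is 0.992 m upgradient of the peak.
√(4πDt) = 3.335 m, giving peak height M/(n_e·A·√(4πDt)) = 2.0/(0.28 × 18 × 3.335) = 0.1190 kg/m³.
(x−vt)²/(4Dt) = (-0.992)²/(4 × 0.015 × 59) = 0.2780; exp(−0.2780) = 0.7573.
C = 0.1190 × 0.7573 = 0.0901 kg/m³.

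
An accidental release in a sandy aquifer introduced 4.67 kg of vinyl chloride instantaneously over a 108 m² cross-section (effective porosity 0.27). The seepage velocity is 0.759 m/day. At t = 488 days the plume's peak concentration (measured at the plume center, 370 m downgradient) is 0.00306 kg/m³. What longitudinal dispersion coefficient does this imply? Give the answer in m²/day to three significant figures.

At the plume center C_max = M/(n_e·A·√(4πDt)), so D = M²/(4πt·(n_e·A·C_max)²).
n_e·A·C_max = 0.27 × 108 × 0.00306 = 0.08923 kg/m.
D = 4.67²/(4π × 488 × 0.08923²) = 0.447 m²/day.

0.447 m²/day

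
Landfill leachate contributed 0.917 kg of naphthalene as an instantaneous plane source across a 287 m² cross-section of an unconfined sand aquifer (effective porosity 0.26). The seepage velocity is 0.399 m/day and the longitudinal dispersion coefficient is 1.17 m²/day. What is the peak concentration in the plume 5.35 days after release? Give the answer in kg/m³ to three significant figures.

0.00139 kg/m³

The peak of an instantaneous 1D plume sits at x = vt; there the Gaussian factor is 1 and C_max = M/(n_e·A·√(4πDt)), where n_e·A is the pore area the mass is dissolved in.
√(4πDt) = √(4π × 1.17 × 5.35) = 8.869 m, so C_max = 0.917/(0.26 × 287 × 8.869) = 0.00139 kg/m³.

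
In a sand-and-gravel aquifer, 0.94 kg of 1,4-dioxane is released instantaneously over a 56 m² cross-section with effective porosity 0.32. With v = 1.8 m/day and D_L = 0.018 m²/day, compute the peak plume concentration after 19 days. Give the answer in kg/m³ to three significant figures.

0.0253 kg/m³

The peak of an instantaneous 1D plume sits at x = vt; there the Gaussian factor is 1 and C_max = M/(n_e·A·√(4πDt)), where n_e·A is the pore area the mass is dissolved in.
√(4πDt) = √(4π × 0.018 × 19) = 2.073 m, so C_max = 0.94/(0.32 × 56 × 2.073) = 0.0253 kg/m³.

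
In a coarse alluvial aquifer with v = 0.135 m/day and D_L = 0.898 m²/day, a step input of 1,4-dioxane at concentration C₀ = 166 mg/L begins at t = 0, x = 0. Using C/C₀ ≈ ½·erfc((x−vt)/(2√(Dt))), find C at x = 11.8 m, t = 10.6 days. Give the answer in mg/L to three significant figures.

1.45 mg/L

For a continuous step input, C/C₀ ≈ ½·erfc((x−vt)/(2√(Dt))).
vt = 0.135 × 10.6 = 1.431 m and 2√(Dt) = 2√(0.898 × 10.6) = 6.171 m.
Argument (x−vt)/(2√(Dt)) = (11.8 − 1.431)/6.171 = 1.680; ½·erfc(1.680) = 0.008754.
C = 166 × 0.008754 = 1.45 mg/L.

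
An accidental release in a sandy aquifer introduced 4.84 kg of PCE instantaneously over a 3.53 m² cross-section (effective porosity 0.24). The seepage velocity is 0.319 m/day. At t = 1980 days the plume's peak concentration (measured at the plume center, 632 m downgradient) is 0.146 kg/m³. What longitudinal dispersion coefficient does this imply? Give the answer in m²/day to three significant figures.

0.0615 m²/day

At the plume center C_max = M/(n_e·A·√(4πDt)), so D = M²/(4πt·(n_e·A·C_max)²).
n_e·A·C_max = 0.24 × 3.53 × 0.146 = 0.1237 kg/m.
D = 4.84²/(4π × 1980 × 0.1237²) = 0.0615 m²/day.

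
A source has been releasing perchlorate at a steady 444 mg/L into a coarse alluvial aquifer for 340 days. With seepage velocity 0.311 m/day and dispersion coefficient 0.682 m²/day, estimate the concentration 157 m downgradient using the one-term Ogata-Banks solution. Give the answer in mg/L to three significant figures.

3.84 mg/L

For a continuous step input, C/C₀ ≈ ½·erfc((x−vt)/(2√(Dt))).
vt = 0.311 × 340 = 105.74 m and 2√(Dt) = 2√(0.682 × 340) = 30.46 m.
Argument (x−vt)/(2√(Dt)) = (157 − 105.74)/30.46 = 1.683; ½·erfc(1.683) = 0.008653.
C = 444 × 0.008653 = 3.84 mg/L.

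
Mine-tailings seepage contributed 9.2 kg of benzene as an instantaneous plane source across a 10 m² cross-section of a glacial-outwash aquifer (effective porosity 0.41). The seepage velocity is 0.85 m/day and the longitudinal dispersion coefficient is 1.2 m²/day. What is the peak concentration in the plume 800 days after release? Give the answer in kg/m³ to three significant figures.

The peak of an instantaneous 1D plume sits at x = vt; there the Gaussian factor is 1 and C_max = M/(n_e·A·√(4πDt)), where n_e·A is the pore area the mass is dissolved in.
√(4πDt) = √(4π × 1.2 × 800) = 109.8 m, so C_max = 9.2/(0.41 × 10 × 109.8) = 0.0204 kg/m³.

0.0204 kg/m³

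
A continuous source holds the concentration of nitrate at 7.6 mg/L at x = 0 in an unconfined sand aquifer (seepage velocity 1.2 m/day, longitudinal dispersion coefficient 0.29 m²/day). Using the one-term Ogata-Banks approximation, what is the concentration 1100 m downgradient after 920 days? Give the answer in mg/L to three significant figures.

For a continuous step input, C/C₀ ≈ ½·erfc((x−vt)/(2√(Dt))).
vt = 1.2 × 920 = 1104 m and 2√(Dt) = 2√(0.29 × 920) = 32.67 m.
Argument (x−vt)/(2√(Dt)) = (1100 − 1104)/32.67 = -0.1224; ½·erfc(-0.1224) = 0.5687.
C = 7.6 × 0.5687 = 4.32 mg/L.

4.32 mg/L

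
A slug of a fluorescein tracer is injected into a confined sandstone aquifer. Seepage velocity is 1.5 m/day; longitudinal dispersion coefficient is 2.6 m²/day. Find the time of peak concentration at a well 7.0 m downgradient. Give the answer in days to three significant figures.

For the 1D instantaneous-source solution, setting ∂C/∂t = 0 at fixed x gives v²t² + 2Dt − x² = 0, so t = (√(D² + v²x²) − D)/v².
√(D² + v²x²) = √(2.6² + 1.5² × 7.0²) = 10.82; v² = 2.25.
t = (10.82 − 2.6)/2.25 = 3.65 days (vs. the pure-advection estimate x/v = 4.67 d).

3.65 days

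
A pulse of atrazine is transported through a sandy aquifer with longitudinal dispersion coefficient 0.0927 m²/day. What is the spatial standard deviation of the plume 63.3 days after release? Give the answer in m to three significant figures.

Dispersive spreading gives a Gaussian with σ² = 2Dt; advection only shifts the center.
σ = √(2 × 0.0927 × 63.3) = 3.43 m.

3.43 m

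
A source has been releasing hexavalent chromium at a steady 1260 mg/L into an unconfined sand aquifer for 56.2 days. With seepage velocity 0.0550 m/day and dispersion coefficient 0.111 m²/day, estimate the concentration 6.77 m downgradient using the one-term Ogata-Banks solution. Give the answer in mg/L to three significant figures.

187 mg/L

For a continuous step input, C/C₀ ≈ ½·erfc((x−vt)/(2√(Dt))).
vt = 0.0550 × 56.2 = 3.091 m and 2√(Dt) = 2√(0.111 × 56.2) = 4.995 m.
Argument (x−vt)/(2√(Dt)) = (6.77 − 3.091)/4.995 = 0.7365; ½·erfc(0.7365) = 0.1488.
C = 1260 × 0.1488 = 187 mg/L.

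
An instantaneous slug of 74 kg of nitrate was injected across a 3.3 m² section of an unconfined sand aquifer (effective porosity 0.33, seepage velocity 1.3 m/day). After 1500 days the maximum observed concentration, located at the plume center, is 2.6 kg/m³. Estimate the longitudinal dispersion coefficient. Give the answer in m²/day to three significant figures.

At the plume center C_max = M/(n_e·A·√(4πDt)), so D = M²/(4πt·(n_e·A·C_max)²).
n_e·A·C_max = 0.33 × 3.3 × 2.6 = 2.831 kg/m.
D = 74²/(4π × 1500 × 2.831²) = 0.0362 m²/day.

0.0362 m²/day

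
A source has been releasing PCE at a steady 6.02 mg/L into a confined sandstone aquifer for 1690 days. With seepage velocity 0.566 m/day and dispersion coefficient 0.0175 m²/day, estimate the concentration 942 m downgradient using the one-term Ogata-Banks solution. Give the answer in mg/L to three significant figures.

5.84 mg/L

For a continuous step input, C/C₀ ≈ ½·erfc((x−vt)/(2√(Dt))).
vt = 0.566 × 1690 = 956.54 m and 2√(Dt) = 2√(0.0175 × 1690) = 10.88 m.
Argument (x−vt)/(2√(Dt)) = (942 − 956.54)/10.88 = -1.336; ½·erfc(-1.336) = 0.9706.
C = 6.02 × 0.9706 = 5.84 mg/L.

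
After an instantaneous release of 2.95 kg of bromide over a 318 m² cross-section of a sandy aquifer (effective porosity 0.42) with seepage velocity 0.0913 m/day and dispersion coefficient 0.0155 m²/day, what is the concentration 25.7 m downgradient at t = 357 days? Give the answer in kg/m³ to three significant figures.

0.000309 kg/m³

For an instantaneous plane source, C(x,t) = M/(n_e·A·√(4πDt)) · exp(−(x−vt)²/(4Dt)), with n_e·A the pore (flow) area.
Plume center vt = 0.0913 × 357 = 32.5941 m, so the well at 25.7 m is 6.8941 m upgradient of the peak.
√(4πDt) = 8.339 m, giving peak height M/(n_e·A·√(4πDt)) = 2.95/(0.42 × 318 × 8.339) = 0.002649 kg/m³.
(x−vt)²/(4Dt) = (-6.8941)²/(4 × 0.0155 × 357) = 2.147; exp(−2.147) = 0.1168.
C = 0.002649 × 0.1168 = 0.000309 kg/m³.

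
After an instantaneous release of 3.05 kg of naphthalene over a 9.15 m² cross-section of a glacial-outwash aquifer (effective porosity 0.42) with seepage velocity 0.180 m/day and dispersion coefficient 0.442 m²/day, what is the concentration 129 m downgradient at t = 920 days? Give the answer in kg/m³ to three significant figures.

For an instantaneous plane source, C(x,t) = M/(n_e·A·√(4πDt)) · exp(−(x−vt)²/(4Dt)), with n_e·A the pore (flow) area.
Plume center vt = 0.180 × 920 = 165.6 m, so the well at 129 m is 36.6 m upgradient of the peak.
√(4πDt) = 71.48 m, giving peak height M/(n_e·A·√(4πDt)) = 3.05/(0.42 × 9.15 × 71.48) = 0.01110 kg/m³.
(x−vt)²/(4Dt) = (-36.6)²/(4 × 0.442 × 920) = 0.8236; exp(−0.8236) = 0.4388.
C = 0.01110 × 0.4388 = 0.00487 kg/m³.

0.00487 kg/m³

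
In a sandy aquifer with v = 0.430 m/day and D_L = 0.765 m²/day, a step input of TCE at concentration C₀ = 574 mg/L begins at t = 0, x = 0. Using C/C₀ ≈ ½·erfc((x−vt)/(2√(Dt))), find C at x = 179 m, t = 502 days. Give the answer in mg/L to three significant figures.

521 mg/L

For a continuous step input, C/C₀ ≈ ½·erfc((x−vt)/(2√(Dt))).
vt = 0.430 × 502 = 215.86 m and 2√(Dt) = 2√(0.765 × 502) = 39.19 m.
Argument (x−vt)/(2√(Dt)) = (179 − 215.86)/39.19 = -0.9405; ½·erfc(-0.9405) = 0.9083.
C = 574 × 0.9083 = 521 mg/L.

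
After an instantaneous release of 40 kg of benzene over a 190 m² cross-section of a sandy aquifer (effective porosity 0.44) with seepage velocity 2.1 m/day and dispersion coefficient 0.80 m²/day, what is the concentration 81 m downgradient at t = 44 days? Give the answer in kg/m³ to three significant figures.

For an instantaneous plane source, C(x,t) = M/(n_e·A·√(4πDt)) · exp(−(x−vt)²/(4Dt)), with n_e·A the pore (flow) area.
Plume center vt = 2.1 × 44 = 92.4 m, so the well at 81 m is 11.4 m upgradient of the peak.
√(4πDt) = 21.03 m, giving peak height M/(n_e·A·√(4πDt)) = 40/(0.44 × 190 × 21.03) = 0.02275 kg/m³.
(x−vt)²/(4Dt) = (-11.4)²/(4 × 0.80 × 44) = 0.9230; exp(−0.9230) = 0.3973.
C = 0.02275 × 0.3973 = 0.00904 kg/m³.

0.00904 kg/m³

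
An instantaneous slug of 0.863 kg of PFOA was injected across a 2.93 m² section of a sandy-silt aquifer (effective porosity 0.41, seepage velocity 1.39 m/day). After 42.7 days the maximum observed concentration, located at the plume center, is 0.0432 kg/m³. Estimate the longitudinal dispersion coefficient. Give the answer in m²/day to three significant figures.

At the plume center C_max = M/(n_e·A·√(4πDt)), so D = M²/(4πt·(n_e·A·C_max)²).
n_e·A·C_max = 0.41 × 2.93 × 0.0432 = 0.05190 kg/m.
D = 0.863²/(4π × 42.7 × 0.05190²) = 0.515 m²/day.

0.515 m²/day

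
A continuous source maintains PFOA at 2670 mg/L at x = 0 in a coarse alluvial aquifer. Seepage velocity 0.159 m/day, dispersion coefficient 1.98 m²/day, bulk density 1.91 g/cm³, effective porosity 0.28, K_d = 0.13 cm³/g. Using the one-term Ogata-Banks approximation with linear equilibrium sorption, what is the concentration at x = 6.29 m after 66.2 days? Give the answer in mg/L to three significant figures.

Retardation factor R = 1 + ρ_b·K_d/n = 1 + 1.91 × 0.13/0.28 = 1.887.
Sorption retards both mechanisms: v_R = v/R = 0.08426 m/day, D_R = D/R = 1.049 m²/day.
v_R·t = 0.08426 × 66.2 = 5.578012 m; 2√(D_R t) = 16.67 m; argument = (6.29 − 5.578012)/16.67 = 0.04271.
C = C₀ × ½·erfc(0.04271) = 2670 × 0.4759 = 1270 mg/L.

1270 mg/L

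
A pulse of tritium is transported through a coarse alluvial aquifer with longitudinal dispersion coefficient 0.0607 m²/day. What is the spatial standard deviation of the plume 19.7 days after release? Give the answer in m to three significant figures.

1.55 m

Dispersive spreading gives a Gaussian with σ² = 2Dt; advection only shifts the center.
σ = √(2 × 0.0607 × 19.7) = 1.55 m.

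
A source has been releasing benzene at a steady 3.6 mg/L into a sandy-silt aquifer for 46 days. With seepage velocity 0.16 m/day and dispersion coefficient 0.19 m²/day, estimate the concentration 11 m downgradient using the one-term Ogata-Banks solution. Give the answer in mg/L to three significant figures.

For a continuous step input, C/C₀ ≈ ½·erfc((x−vt)/(2√(Dt))).
vt = 0.16 × 46 = 7.36 m and 2√(Dt) = 2√(0.19 × 46) = 5.913 m.
Argument (x−vt)/(2√(Dt)) = (11 − 7.36)/5.913 = 0.6156; ½·erfc(0.6156) = 0.1920.
C = 3.6 × 0.1920 = 0.691 mg/L.

0.691 mg/L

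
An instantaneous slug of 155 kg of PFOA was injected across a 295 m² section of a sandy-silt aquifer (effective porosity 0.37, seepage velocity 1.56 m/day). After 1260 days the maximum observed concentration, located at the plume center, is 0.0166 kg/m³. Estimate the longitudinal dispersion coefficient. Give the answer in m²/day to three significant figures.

At the plume center C_max = M/(n_e·A·√(4πDt)), so D = M²/(4πt·(n_e·A·C_max)²).
n_e·A·C_max = 0.37 × 295 × 0.0166 = 1.812 kg/m.
D = 155²/(4π × 1260 × 1.812²) = 0.462 m²/day.

0.462 m²/day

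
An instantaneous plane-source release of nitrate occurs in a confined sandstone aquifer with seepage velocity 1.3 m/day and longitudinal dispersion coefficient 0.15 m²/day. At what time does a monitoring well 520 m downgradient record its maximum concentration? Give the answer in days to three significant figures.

For the 1D instantaneous-source solution, setting ∂C/∂t = 0 at fixed x gives v²t² + 2Dt − x² = 0, so t = (√(D² + v²x²) − D)/v².
√(D² + v²x²) = √(0.15² + 1.3² × 520²) = 676.0; v² = 1.69.
t = (676.0 − 0.15)/1.69 = 400 days (vs. the pure-advection estimate x/v = 400 d).

400 days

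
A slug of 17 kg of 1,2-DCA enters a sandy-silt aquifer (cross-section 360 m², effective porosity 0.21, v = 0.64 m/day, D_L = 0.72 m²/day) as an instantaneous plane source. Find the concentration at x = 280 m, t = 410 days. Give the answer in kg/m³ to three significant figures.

0.00284 kg/m³

For an instantaneous plane source, C(x,t) = M/(n_e·A·√(4πDt)) · exp(−(x−vt)²/(4Dt)), with n_e·A the pore (flow) area.
Plume center vt = 0.64 × 410 = 262.4 m, so the well at 280 m is 17.6 m downgradient of the peak.
√(4πDt) = 60.91 m, giving peak height M/(n_e·A·√(4πDt)) = 17/(0.21 × 360 × 60.91) = 0.003692 kg/m³.
(x−vt)²/(4Dt) = (17.6)²/(4 × 0.72 × 410) = 0.2623; exp(−0.2623) = 0.7693.
C = 0.003692 × 0.7693 = 0.00284 kg/m³.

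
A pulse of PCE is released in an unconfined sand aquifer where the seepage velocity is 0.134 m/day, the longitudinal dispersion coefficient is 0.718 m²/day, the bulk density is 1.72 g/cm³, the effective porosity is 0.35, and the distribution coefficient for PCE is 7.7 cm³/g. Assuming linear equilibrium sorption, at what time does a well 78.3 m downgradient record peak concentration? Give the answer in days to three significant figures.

21200 days

Retardation factor R = 1 + ρ_b·K_d/n = 1 + 1.72 × 7.7/0.35 = 38.84.
Sorption retards both mechanisms: v_R = v/R = 0.003450 m/day, D_R = D/R = 0.01849 m²/day.
Peak time from v_R²t² + 2D_R t − x² = 0: t = (√(D_R² + v_R²x²) − D_R)/v_R².
√(D_R² + v_R²x²) = √(0.01849² + 0.003450² × 78.3²) = 0.2708; v_R² = 1.190e-05.
t = (0.2708 − 0.01849)/1.190e-05 = 21200 days.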